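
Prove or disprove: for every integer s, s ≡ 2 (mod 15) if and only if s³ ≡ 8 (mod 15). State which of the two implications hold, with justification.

Both directions hold.

(⇐) Suppose s³ ≡ 8 (mod 15). The only residue r in {0, …, 14} with r³ ≡ 8 (mod 15) is r = 2, so s ≡ 2 (mod 15).

(⇒) Suppose s ≡ 2 (mod 15). Write s = 15j + 2. Then (15j + 2)³ = 3375j³ + 1350j² + 180j + 8 = 15(225j³ + 90j² + 12j) + 8, so s³ ≡ 8 (mod 15).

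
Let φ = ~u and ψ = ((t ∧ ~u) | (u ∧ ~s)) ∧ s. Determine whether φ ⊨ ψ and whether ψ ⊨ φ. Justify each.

[⇒] This fails. Under u = F, s = F, t = F, the left side is true but the right side is false.

[⇐] Assume the antecedent. If u is true, the antecedent cannot hold. If u is false, ~u reduces to true regardless of the other variables. Either way ~u holds.

Only the reverse direction holds.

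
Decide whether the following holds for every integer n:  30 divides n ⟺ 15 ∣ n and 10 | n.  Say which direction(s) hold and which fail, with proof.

(⟹) If 30 ∣ n, write n = 30q. Since 30 = 2·15, n = 15·(2q), so 15 ∣ n; and since 30 = 3·10, n = 10·(3q), so 10 ∣ n.

(⟸) Suppose 15 ∣ n and 10 ∣ n. Any common multiple of 15 and 10 is a multiple of their lcm; here lcm(15, 10) = 15·10/gcd(15, 10) = 150/5 = 30, so 30 ∣ n.

Both implications hold.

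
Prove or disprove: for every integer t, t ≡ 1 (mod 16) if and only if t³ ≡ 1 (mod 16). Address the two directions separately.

Both implications hold.

(⇒) Suppose t ≡ 1 (mod 16). Write t = 16j + 1. Then (16j + 1)³ = 4096j³ + 768j² + 48j + 1 = 16(256j³ + 48j² + 3j) + 1, so t³ ≡ 1 (mod 16).

(⇐) Conversely, suppose t³ ≡ 1 (mod 16). The only residue r in {0, …, 15} with r³ ≡ 1 (mod 16) is r = 1, so t ≡ 1 (mod 16).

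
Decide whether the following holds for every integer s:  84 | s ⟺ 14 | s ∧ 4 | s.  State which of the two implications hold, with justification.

(⟹) If 84 ∣ s, write s = 84q. Since 84 = 6·14, s = 14·(6q), so 14 ∣ s; and since 84 = 21·4, s = 4·(21q), so 4 ∣ s.

(⟸) This fails: take s = 28. Both 14 ∣ 28 and 4 ∣ 28, yet 28 is not a multiple of 84 (since 28 = 0·84 + 28), so 84 ∤ 28.

Not equivalent: only (⇒) holds.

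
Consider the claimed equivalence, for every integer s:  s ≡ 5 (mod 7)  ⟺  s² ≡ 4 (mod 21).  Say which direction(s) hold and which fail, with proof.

(⇒) fails and (⇐) fails.

[⇒] This fails: take s = 12. Then 12 ≡ 5 (mod 7), but 12² = 144 ≡ 18 (mod 21), not 4.

[⇐] This fails: take s = 2. Then 2² = 4 ≡ 4 (mod 21), yet 2 ≡ 2 (mod 7), not 5.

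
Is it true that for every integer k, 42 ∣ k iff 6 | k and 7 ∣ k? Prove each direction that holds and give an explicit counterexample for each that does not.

Forward direction. If 42 ∣ k, write k = 42q. Since 42 = 7·6, k = 6·(7q), so 6 ∣ k; and since 42 = 6·7, k = 7·(6q), so 7 ∣ k.

Converse. Suppose 6 ∣ k and 7 ∣ k. Any common multiple of 6 and 7 is a multiple of their lcm; here gcd(6, 7) = 1, so lcm(6, 7) = 6·7 = 42, so 42 ∣ k.

The biconditional holds.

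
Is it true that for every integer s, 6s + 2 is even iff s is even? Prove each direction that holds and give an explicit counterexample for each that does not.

[⇒] This fails: take s = 7. Then 6s + 2 = 44, which is even, yet s = 7 is odd, not even.

[⇐] Suppose s is even. Since 6 is even, 6s is even for every s, so 6s + 2 has the same parity as 2, which is even. Hence 6s + 2 is even.

Only the converse holds.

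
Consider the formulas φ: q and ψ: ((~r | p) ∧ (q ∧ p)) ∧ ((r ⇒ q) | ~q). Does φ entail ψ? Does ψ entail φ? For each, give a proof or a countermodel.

(⇒) fails; (⇐) holds.

(⟹) This fails. Under q = T, r = F, p = F, the left side is true but the right side is false.

(⟸) Assume the antecedent. If q is true, q reduces to true regardless of the other variables. If q is false, the antecedent cannot hold. Either way q holds.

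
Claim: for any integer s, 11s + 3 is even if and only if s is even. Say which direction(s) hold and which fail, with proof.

Neither direction holds.

[⇒] This fails: s = 5 gives 11s + 3 = 58, which is even, but 5 is odd, not even.

[⇐] This also fails: s = 4 is even, but 11s + 3 = 47 is odd, not even.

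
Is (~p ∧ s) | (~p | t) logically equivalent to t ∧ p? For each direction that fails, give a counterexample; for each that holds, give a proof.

(⇒) fails; (⇐) holds.

[⇒] This fails. Under p = F, s = F, t = F, the left side is true but the right side is false.

[⇐] Assume the antecedent. If p is true, the antecedent forces (p = T, s = F, t = T) or (p = T, s = T, t = T), and (~p ∧ s) | (~p | t) holds there. If p is false, the antecedent cannot hold. Either way (~p ∧ s) | (~p | t) holds.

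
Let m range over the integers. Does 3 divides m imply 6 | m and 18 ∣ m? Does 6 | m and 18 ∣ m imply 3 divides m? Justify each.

(←) Suppose 6 ∣ m and 18 ∣ m. Any common multiple of 6 and 18 is a multiple of their lcm; here lcm(6, 18) = 6·18/gcd(6, 18) = 108/6 = 18, so 18 ∣ m. Since 3 ∣ 18, it follows that 3 ∣ m.

(→) This fails: take m = 3. Certainly 3 ∣ 3, but 6 ∤ 3.

Only the reverse direction holds.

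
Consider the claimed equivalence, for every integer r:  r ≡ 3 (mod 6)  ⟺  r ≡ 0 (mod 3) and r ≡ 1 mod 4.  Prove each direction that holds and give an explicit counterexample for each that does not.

[⇒] This fails: r = 3 gives 3 ≡ 3 (mod 6) but 3 ≡ 3 (mod 4), so the conjunction on the right does not hold.

[⇐] Conversely, if r ≡ 0 (mod 3) and r ≡ 1 (mod 4), then by the Chinese remainder theorem r ≡ 9 (mod 12). Since 9 ≡ 3 (mod 6) and 6 ∣ 12, we get r ≡ 3 (mod 6).

Only the converse holds.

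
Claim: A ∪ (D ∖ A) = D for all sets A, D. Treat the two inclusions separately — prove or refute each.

The sets are not equal: only the reverse inclusion holds.

(⊆) This inclusion fails. Take A = {1}, D = ∅; then 1 ∈ A ∪ (D ∖ A) but 1 ∉ D.

(⊇) Let x ∈ D. Then either x ∈ D and x ∉ A; or x ∈ A ∩ D. In each case x ∈ A ∪ (D ∖ A), so D ⊆ A ∪ (D ∖ A).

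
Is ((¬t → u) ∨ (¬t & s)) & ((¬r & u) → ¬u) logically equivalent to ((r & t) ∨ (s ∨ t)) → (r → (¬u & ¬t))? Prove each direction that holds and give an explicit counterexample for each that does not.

[⇒] This fails. Under r = T, u = F, t = T, s = F, the left side is true but the right side is false.

[⇐] This fails. Under r = F, u = F, t = F, s = F, the left side is false but the right side is true.

Neither implication holds.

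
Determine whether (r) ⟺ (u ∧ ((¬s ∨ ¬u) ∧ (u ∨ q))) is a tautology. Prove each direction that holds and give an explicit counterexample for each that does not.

(→) This fails. Under r = T, q = F, s = F, u = F, the left side is true but the right side is false.

(←) This fails. Under r = F, q = F, s = F, u = T, the left side is false but the right side is true.

(⇒) fails and (⇐) fails.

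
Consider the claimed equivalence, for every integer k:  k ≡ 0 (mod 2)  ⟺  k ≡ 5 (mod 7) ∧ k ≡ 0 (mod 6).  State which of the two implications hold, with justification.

[⇒] This fails: k = 0 gives 0 ≡ 0 (mod 2) but 0 ≡ 0 (mod 7), so the conjunction on the right does not hold.

[⇐] Conversely, if k ≡ 5 (mod 7) and k ≡ 0 (mod 6), then by the Chinese remainder theorem k ≡ 12 (mod 42). Since 12 ≡ 0 (mod 2) and 2 ∣ 42, we get k ≡ 0 (mod 2).

Only the converse holds.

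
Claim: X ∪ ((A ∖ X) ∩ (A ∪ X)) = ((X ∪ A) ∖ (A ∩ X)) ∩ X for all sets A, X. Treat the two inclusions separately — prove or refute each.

Reverse inclusion. Let x ∈ ((X ∪ A) ∖ (A ∩ X)) ∩ X. Then x ∈ X and x ∉ A, from which x ∈ X ∪ ((A ∖ X) ∩ (A ∪ X)).

Forward inclusion. This inclusion fails. Take A = {1}, X = ∅; then 1 ∈ X ∪ ((A ∖ X) ∩ (A ∪ X)) but 1 ∉ ((X ∪ A) ∖ (A ∩ X)) ∩ X.

Only the reverse inclusion holds.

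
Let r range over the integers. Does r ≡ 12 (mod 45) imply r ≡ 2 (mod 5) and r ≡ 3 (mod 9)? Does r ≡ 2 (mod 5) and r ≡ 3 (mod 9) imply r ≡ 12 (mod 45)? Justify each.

(⟹) Suppose r ≡ 12 (mod 45); write r = 45j + 12. Since 5 ∣ 45, reducing mod 5 gives r ≡ 12 ≡ 2 (mod 5); since 9 ∣ 45, reducing mod 9 gives r ≡ 12 ≡ 3 (mod 9).

(⟸) Conversely, if r ≡ 2 (mod 5) and r ≡ 3 (mod 9), then by the Chinese remainder theorem r ≡ 12 (mod 45). This is exactly r ≡ 12 (mod 45).

Both directions hold.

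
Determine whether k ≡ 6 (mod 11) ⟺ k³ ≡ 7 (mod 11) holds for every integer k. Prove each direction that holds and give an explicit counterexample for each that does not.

Both directions hold; the statement is true.

(→) Suppose k ≡ 6 (mod 11). Write k = 11j + 6. Then (11j + 6)³ = 1331j³ + 2178j² + 1188j + 216 = 11(121j³ + 198j² + 108j + 19) + 7, so k³ ≡ 7 (mod 11).

(←) Conversely, suppose k³ ≡ 7 (mod 11). The only residue r in {0, …, 10} with r³ ≡ 7 (mod 11) is r = 6, so k ≡ 6 (mod 11).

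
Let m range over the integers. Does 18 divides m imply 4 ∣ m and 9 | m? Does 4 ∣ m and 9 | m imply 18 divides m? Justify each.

Only the reverse direction holds.

Forward direction. This fails: take m = 18. Certainly 18 ∣ 18, but 4 ∤ 18.

Converse. Suppose 4 ∣ m and 9 ∣ m. Any common multiple of 4 and 9 is a multiple of their lcm; here gcd(4, 9) = 1, so lcm(4, 9) = 4·9 = 36, so 36 ∣ m. Since 18 ∣ 36, it follows that 18 ∣ m.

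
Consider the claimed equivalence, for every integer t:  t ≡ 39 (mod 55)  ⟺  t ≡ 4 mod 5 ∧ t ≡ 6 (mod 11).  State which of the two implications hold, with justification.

Both directions hold.

(←) If t ≡ 4 (mod 5) and t ≡ 6 (mod 11), then by the Chinese remainder theorem t ≡ 39 (mod 55). This is exactly t ≡ 39 (mod 55).

(→) Suppose t ≡ 39 (mod 55); write t = 55j + 39. Since 5 ∣ 55, reducing mod 5 gives t ≡ 39 ≡ 4 (mod 5); since 11 ∣ 55, reducing mod 11 gives t ≡ 39 ≡ 6 (mod 11).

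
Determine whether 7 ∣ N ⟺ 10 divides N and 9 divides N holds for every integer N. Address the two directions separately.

(⟹) This fails: take N = 7. Certainly 7 ∣ 7, but 10 ∤ 7.

(⟸) This fails: take N = 90. Both 10 ∣ 90 and 9 ∣ 90, yet 90 is not a multiple of 7 (since 90 = 12·7 + 6), so 7 ∤ 90.

Neither direction holds.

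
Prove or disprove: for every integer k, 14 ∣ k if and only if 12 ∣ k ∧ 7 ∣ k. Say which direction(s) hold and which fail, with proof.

(⇐) Suppose 12 ∣ k and 7 ∣ k. Any common multiple of 12 and 7 is a multiple of their lcm; here gcd(12, 7) = 1, so lcm(12, 7) = 12·7 = 84, so 84 ∣ k. Since 14 ∣ 84, it follows that 14 ∣ k.

(⇒) This fails: take k = 14. Certainly 14 ∣ 14, but 12 ∤ 14.

(⇒) fails; (⇐) holds.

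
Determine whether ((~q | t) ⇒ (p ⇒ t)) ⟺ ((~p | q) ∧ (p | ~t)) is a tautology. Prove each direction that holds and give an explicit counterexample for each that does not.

Not equivalent: only (⇐) holds.

[⇐] Assume the antecedent. If p is true, the antecedent forces (p = T, t = F, q = T) or (p = T, t = T, q = T), and (~q | t) ⇒ (p ⇒ t) holds there. If p is false, (~q | t) ⇒ (p ⇒ t) reduces to true regardless of the other variables. Either way (~q | t) ⇒ (p ⇒ t) holds.

[⇒] This fails. Under p = F, t = T, q = F, the left side is true but the right side is false.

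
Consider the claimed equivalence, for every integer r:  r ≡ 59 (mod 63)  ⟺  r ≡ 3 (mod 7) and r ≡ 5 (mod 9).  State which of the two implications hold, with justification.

The biconditional holds.

(⟹) Suppose r ≡ 59 (mod 63); write r = 63j + 59. Since 7 ∣ 63, reducing mod 7 gives r ≡ 59 ≡ 3 (mod 7); since 9 ∣ 63, reducing mod 9 gives r ≡ 59 ≡ 5 (mod 9).

(⟸) Conversely, if r ≡ 3 (mod 7) and r ≡ 5 (mod 9), then by the Chinese remainder theorem r ≡ 59 (mod 63). This is exactly r ≡ 59 (mod 63).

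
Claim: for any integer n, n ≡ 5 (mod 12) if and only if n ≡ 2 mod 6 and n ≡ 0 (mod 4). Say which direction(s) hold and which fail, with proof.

[⇒] This fails: n = 5 gives 5 ≡ 5 (mod 12) but 5 ≡ 5 (mod 6), so the conjunction on the right does not hold.

[⇐] This fails: n = 8 satisfies both congruences on the right (8 ≡ 2 mod 6 and 8 ≡ 0 mod 4) yet 8 ≡ 8 (mod 12), not 5.

Neither implication holds.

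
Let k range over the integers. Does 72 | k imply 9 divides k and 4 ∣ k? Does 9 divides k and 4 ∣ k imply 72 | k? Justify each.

(⇒) If 72 ∣ k, write k = 72q. Since 72 = 8·9, k = 9·(8q), so 9 ∣ k; and since 72 = 18·4, k = 4·(18q), so 4 ∣ k.

(⇐) This fails: take k = 36. Both 9 ∣ 36 and 4 ∣ 36, yet 36 is not a multiple of 72 (since 36 = 0·72 + 36), so 72 ∤ 36.

Not equivalent: only (⇒) holds.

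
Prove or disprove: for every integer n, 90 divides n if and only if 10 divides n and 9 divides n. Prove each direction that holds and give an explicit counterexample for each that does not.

(⟹) If 90 ∣ n, write n = 90q. Since 90 = 9·10, n = 10·(9q), so 10 ∣ n; and since 90 = 10·9, n = 9·(10q), so 9 ∣ n.

(⟸) Suppose 10 ∣ n and 9 ∣ n. Any common multiple of 10 and 9 is a multiple of their lcm; here gcd(10, 9) = 1, so lcm(10, 9) = 10·9 = 90, so 90 ∣ n.

Both implications hold.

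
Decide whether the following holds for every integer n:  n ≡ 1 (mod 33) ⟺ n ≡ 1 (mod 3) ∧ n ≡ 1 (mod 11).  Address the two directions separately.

Equivalent; both directions hold.

(←) If n ≡ 1 (mod 3) and n ≡ 1 (mod 11), then by the Chinese remainder theorem n ≡ 1 (mod 33). This is exactly n ≡ 1 (mod 33).

(→) Suppose n ≡ 1 (mod 33); write n = 33j + 1. Since 3 ∣ 33, reducing mod 3 gives n ≡ 1 (mod 3); since 11 ∣ 33, reducing mod 11 gives n ≡ 1 (mod 11).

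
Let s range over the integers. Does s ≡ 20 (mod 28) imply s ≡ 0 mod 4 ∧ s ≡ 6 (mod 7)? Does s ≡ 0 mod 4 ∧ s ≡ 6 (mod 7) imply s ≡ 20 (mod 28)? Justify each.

Both implications hold.

(⟹) Suppose s ≡ 20 (mod 28); write s = 28j + 20. Since 4 ∣ 28, reducing mod 4 gives s ≡ 20 ≡ 0 (mod 4); since 7 ∣ 28, reducing mod 7 gives s ≡ 20 ≡ 6 (mod 7).

(⟸) Conversely, if s ≡ 0 (mod 4) and s ≡ 6 (mod 7), then by the Chinese remainder theorem s ≡ 20 (mod 28). This is exactly s ≡ 20 (mod 28).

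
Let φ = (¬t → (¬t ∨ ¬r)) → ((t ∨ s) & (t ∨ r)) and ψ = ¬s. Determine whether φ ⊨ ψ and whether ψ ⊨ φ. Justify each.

Forward direction. This fails. Under r = T, t = F, s = T, the left side is true but the right side is false.

Converse. This fails. Under r = F, t = F, s = F, the left side is false but the right side is true.

Neither implication holds.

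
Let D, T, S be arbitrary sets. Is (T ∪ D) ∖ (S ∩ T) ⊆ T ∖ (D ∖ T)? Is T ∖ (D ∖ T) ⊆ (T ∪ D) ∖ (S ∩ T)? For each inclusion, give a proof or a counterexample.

Forward inclusion. This inclusion fails. Take D = {1}, T = ∅, S = ∅; then 1 ∈ (T ∪ D) ∖ (S ∩ T) but 1 ∉ T ∖ (D ∖ T).

Reverse inclusion. This inclusion fails. Take D = ∅, T = {1}, S = {1}; then 1 ∈ T ∖ (D ∖ T) but 1 ∉ (T ∪ D) ∖ (S ∩ T).

(⊆) fails and (⊇) fails.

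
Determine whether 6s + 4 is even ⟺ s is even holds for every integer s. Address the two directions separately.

Only the reverse direction holds.

(→) This fails: take s = 3. Then 6s + 4 = 22, which is even, yet s = 3 is odd, not even.

(←) Suppose s is even. Since 6 is even, 6s is even for every s, so 6s + 4 has the same parity as 4, which is even. Hence 6s + 4 is even.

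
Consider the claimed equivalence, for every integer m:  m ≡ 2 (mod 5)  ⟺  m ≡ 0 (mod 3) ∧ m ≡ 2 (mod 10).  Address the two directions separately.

[⇒] This fails: m = 2 gives 2 ≡ 2 (mod 5) but 2 ≡ 2 (mod 3), so the conjunction on the right does not hold.

[⇐] Conversely, if m ≡ 0 (mod 3) and m ≡ 2 (mod 10), then by the Chinese remainder theorem m ≡ 12 (mod 30). Since 12 ≡ 2 (mod 5) and 5 ∣ 30, we get m ≡ 2 (mod 5).

Only the reverse direction holds.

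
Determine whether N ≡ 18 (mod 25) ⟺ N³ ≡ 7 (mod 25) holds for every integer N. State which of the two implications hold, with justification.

Both directions hold.

(⇒) Suppose N ≡ 18 (mod 25). Write N = 25j + 18. Then (25j + 18)³ = 15625j³ + 33750j² + 24300j + 5832 = 25(625j³ + 1350j² + 972j + 233) + 7, so N³ ≡ 7 (mod 25).

(⇐) Conversely, suppose N³ ≡ 7 (mod 25). The only residue r in {0, …, 24} with r³ ≡ 7 (mod 25) is r = 18, so N ≡ 18 (mod 25).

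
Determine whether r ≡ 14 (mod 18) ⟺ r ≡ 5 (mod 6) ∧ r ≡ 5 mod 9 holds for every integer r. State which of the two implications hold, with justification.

Neither implication holds.

(⇒) This fails: r = 14 gives 14 ≡ 14 (mod 18) but 14 ≡ 2 (mod 6), so the conjunction on the right does not hold.

(⇐) This fails: r = 5 satisfies both congruences on the right (5 ≡ 5 mod 6 and 5 ≡ 5 mod 9) yet 5 ≡ 5 (mod 18), not 14.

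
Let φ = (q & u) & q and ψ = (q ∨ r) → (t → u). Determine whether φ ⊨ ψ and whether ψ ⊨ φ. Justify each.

[⇒] Assume the antecedent. If r is true, the antecedent forces (q = T, r = T, t = F, u = T) or (q = T, r = T, t = T, u = T), and (q ∨ r) → (t → u) holds there. If r is false, the antecedent forces (q = T, r = F, t = F, u = T) or (q = T, r = F, t = T, u = T), and (q ∨ r) → (t → u) holds there. Either way (q ∨ r) → (t → u) holds.

[⇐] This fails. Under q = F, r = F, t = F, u = F, the left side is false but the right side is true.

The forward direction holds; the converse fails.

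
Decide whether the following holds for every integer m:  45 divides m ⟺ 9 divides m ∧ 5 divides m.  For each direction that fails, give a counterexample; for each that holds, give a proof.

(⟹) If 45 ∣ m, write m = 45q. Since 45 = 5·9, m = 9·(5q), so 9 ∣ m; and since 45 = 9·5, m = 5·(9q), so 5 ∣ m.

(⟸) Suppose 9 ∣ m and 5 ∣ m. Any common multiple of 9 and 5 is a multiple of their lcm; here gcd(9, 5) = 1, so lcm(9, 5) = 9·5 = 45, so 45 ∣ m.

Both directions hold.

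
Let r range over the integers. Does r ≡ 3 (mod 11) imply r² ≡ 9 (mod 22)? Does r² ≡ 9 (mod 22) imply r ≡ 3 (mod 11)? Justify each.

Both directions fail.

Forward direction. This fails: take r = 14. Then 14 ≡ 3 (mod 11), but 14² = 196 ≡ 20 (mod 22), not 9.

Converse. This fails: take r = 19. Then 19² = 361 ≡ 9 (mod 22), yet 19 ≡ 8 (mod 11), not 3.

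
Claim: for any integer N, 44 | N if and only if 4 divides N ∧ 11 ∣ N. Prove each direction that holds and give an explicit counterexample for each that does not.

Both implications hold.

(→) If 44 ∣ N, write N = 44q. Since 44 = 11·4, N = 4·(11q), so 4 ∣ N; and since 44 = 4·11, N = 11·(4q), so 11 ∣ N.

(←) Suppose 4 ∣ N and 11 ∣ N. Any common multiple of 4 and 11 is a multiple of their lcm; here gcd(4, 11) = 1, so lcm(4, 11) = 4·11 = 44, so 44 ∣ N.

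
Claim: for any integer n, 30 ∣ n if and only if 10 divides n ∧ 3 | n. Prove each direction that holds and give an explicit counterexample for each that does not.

(⟸) Suppose 10 ∣ n and 3 ∣ n. Any common multiple of 10 and 3 is a multiple of their lcm; here gcd(10, 3) = 1, so lcm(10, 3) = 10·3 = 30, so 30 ∣ n.

(⟹) If 30 ∣ n, write n = 30q. Since 30 = 3·10, n = 10·(3q), so 10 ∣ n; and since 30 = 10·3, n = 3·(10q), so 3 ∣ n.

Both directions hold.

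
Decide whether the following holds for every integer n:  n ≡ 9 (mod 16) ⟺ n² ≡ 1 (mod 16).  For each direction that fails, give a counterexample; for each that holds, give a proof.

(⇒) holds; (⇐) fails.

(⇐) This fails: take n = 1. Then 1² = 1 ≡ 1 (mod 16), yet 1 ≡ 1 (mod 16), not 9.

(⇒) Suppose n ≡ 9 (mod 16). Write n = 16j + 9. Then (16j + 9)² = 256j² + 288j + 81 = 16(16j² + 18j + 5) + 1, so n² ≡ 1 (mod 16).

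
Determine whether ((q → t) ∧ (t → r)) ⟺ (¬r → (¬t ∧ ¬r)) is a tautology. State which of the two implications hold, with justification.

Not equivalent: only (⇒) holds.

Forward direction. Assume the antecedent. If r is true, ¬r → (¬t ∧ ¬r) reduces to true regardless of the other variables. If r is false, the antecedent forces (r = F, t = F, q = F), and ¬r → (¬t ∧ ¬r) holds there. Either way ¬r → (¬t ∧ ¬r) holds.

Converse. This fails. Under r = F, t = F, q = T, the left side is false but the right side is true.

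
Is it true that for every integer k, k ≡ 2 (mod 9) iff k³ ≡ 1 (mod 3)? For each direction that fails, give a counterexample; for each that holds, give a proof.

[⇒] This fails: take k = 2. Then 2 ≡ 2 (mod 9), but 2³ = 8 ≡ 2 (mod 3), not 1.

[⇐] This fails: take k = 1. Then 1³ = 1 ≡ 1 (mod 3), yet 1 ≡ 1 (mod 9), not 2.

Neither direction holds.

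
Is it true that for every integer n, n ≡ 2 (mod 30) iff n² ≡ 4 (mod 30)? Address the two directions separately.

Only the forward implication holds.

(←) This fails: take n = 8. Then 8² = 64 ≡ 4 (mod 30), yet 8 ≡ 8 (mod 30), not 2.

(→) Suppose n ≡ 2 (mod 30). Write n = 30j + 2. Then (30j + 2)² = 900j² + 120j + 4 = 30(30j² + 4j) + 4, so n² ≡ 4 (mod 30).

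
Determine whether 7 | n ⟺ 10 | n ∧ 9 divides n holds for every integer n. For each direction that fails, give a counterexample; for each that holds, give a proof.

(⟹) This fails: take n = 7. Certainly 7 ∣ 7, but 10 ∤ 7.

(⟸) This fails: take n = 90. Both 10 ∣ 90 and 9 ∣ 90, yet 90 is not a multiple of 7 (since 90 = 12·7 + 6), so 7 ∤ 90.

Neither implication holds.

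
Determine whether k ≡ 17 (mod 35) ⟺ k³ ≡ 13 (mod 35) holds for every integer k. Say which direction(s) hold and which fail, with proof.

(→) Suppose k ≡ 17 (mod 35). Write k = 35j + 17. Then (35j + 17)³ = 42875j³ + 62475j² + 30345j + 4913 = 35(1225j³ + 1785j² + 867j + 140) + 13, so k³ ≡ 13 (mod 35).

(←) This fails: take k = 12. Then 12³ = 1728 ≡ 13 (mod 35), yet 12 ≡ 12 (mod 35), not 17.

The forward direction holds; the converse fails.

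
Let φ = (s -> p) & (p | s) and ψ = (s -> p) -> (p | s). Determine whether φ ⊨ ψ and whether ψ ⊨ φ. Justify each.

Not equivalent: only (⇒) holds.

(⟹) Assume the antecedent. If p is true, (s -> p) -> (p | s) reduces to true regardless of the other variables. If p is false, the antecedent cannot hold. Either way (s -> p) -> (p | s) holds.

(⟸) This fails. Under p = F, s = T, the left side is false but the right side is true.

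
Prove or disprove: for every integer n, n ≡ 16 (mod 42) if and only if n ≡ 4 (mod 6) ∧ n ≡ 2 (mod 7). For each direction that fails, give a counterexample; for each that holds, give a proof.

Equivalent; both directions hold.

[⇒] Suppose n ≡ 16 (mod 42); write n = 42j + 16. Since 6 ∣ 42, reducing mod 6 gives n ≡ 16 ≡ 4 (mod 6); since 7 ∣ 42, reducing mod 7 gives n ≡ 16 ≡ 2 (mod 7).

[⇐] Conversely, if n ≡ 4 (mod 6) and n ≡ 2 (mod 7), then by the Chinese remainder theorem n ≡ 16 (mod 42). This is exactly n ≡ 16 (mod 42).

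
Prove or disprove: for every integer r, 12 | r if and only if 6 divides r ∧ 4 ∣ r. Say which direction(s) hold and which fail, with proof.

(⟹) If 12 ∣ r, write r = 12q. Since 12 = 2·6, r = 6·(2q), so 6 ∣ r; and since 12 = 3·4, r = 4·(3q), so 4 ∣ r.

(⟸) Suppose 6 ∣ r and 4 ∣ r. Any common multiple of 6 and 4 is a multiple of their lcm; here lcm(6, 4) = 6·4/gcd(6, 4) = 24/2 = 12, so 12 ∣ r.

Both directions hold.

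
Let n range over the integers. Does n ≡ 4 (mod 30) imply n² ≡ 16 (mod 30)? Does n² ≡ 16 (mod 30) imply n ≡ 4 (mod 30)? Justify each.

(⇒) Suppose n ≡ 4 (mod 30). Write n = 30j + 4. Then (30j + 4)² = 900j² + 240j + 16 = 30(30j² + 8j) + 16, so n² ≡ 16 (mod 30).

(⇐) This fails: take n = 14. Then 14² = 196 ≡ 16 (mod 30), yet 14 ≡ 14 (mod 30), not 4.

(⇒) holds; (⇐) fails.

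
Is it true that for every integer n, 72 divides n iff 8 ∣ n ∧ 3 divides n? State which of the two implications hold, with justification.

(⟹) If 72 ∣ n, write n = 72q. Since 72 = 9·8, n = 8·(9q), so 8 ∣ n; and since 72 = 24·3, n = 3·(24q), so 3 ∣ n.

(⟸) This fails: take n = 24. Both 8 ∣ 24 and 3 ∣ 24, yet 24 is not a multiple of 72 (since 24 = 0·72 + 24), so 72 ∤ 24.

The forward direction holds; the converse fails.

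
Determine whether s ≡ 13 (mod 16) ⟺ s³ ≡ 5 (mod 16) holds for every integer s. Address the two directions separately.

Forward direction. Suppose s ≡ 13 (mod 16). Write s = 16j + 13. Then (16j + 13)³ = 4096j³ + 9984j² + 8112j + 2197 = 16(256j³ + 624j² + 507j + 137) + 5, so s³ ≡ 5 (mod 16).

Converse. Suppose s³ ≡ 5 (mod 16). The only residue r in {0, …, 15} with r³ ≡ 5 (mod 16) is r = 13, so s ≡ 13 (mod 16).

Both directions hold; the statement is true.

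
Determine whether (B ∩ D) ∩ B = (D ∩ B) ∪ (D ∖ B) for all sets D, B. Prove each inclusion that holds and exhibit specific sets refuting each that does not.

(⟹) Let x ∈ (B ∩ D) ∩ B. Then x ∈ D ∩ B, from which x ∈ (D ∩ B) ∪ (D ∖ B).

(⟸) This inclusion fails. Take D = {1}, B = ∅; then 1 ∈ (D ∩ B) ∪ (D ∖ B) but 1 ∉ (B ∩ D) ∩ B.

Only the forward inclusion holds.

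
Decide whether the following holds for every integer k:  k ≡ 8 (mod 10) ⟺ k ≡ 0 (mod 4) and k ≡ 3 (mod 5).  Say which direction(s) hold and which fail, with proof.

Only the reverse direction holds.

(⟹) This fails: k = 18 gives 18 ≡ 8 (mod 10) but 18 ≡ 2 (mod 4), so the conjunction on the right does not hold.

(⟸) Conversely, if k ≡ 0 (mod 4) and k ≡ 3 (mod 5), then by the Chinese remainder theorem k ≡ 8 (mod 20). Since 8 ≡ 8 (mod 10) and 10 ∣ 20, we get k ≡ 8 (mod 10).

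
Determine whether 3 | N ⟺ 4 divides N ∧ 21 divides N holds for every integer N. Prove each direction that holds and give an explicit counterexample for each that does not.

(⇒) fails; (⇐) holds.

(⟹) This fails: take N = 3. Certainly 3 ∣ 3, but 4 ∤ 3.

(⟸) Suppose 4 ∣ N and 21 ∣ N. Any common multiple of 4 and 21 is a multiple of their lcm; here gcd(4, 21) = 1, so lcm(4, 21) = 4·21 = 84, so 84 ∣ N. Since 3 ∣ 84, it follows that 3 ∣ N.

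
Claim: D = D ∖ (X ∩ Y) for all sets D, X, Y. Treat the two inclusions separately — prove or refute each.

Only the reverse inclusion holds.

(⊆) This inclusion fails. Take D = {1}, X = {1}, Y = {1}; then 1 ∈ D but 1 ∉ D ∖ (X ∩ Y).

(⊇) Let x ∈ D ∖ (X ∩ Y). Then either x ∈ D and x ∉ X, Y; or x ∈ D ∩ X and x ∉ Y; or x ∈ D ∩ Y and x ∉ X. In each case x ∈ D, so D ∖ (X ∩ Y) ⊆ D.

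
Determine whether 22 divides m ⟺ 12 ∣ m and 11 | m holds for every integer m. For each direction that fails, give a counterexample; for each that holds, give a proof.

Not equivalent: only (⇐) holds.

Forward direction. This fails: take m = 22. Certainly 22 ∣ 22, but 12 ∤ 22.

Converse. Suppose 12 ∣ m and 11 ∣ m. Any common multiple of 12 and 11 is a multiple of their lcm; here gcd(12, 11) = 1, so lcm(12, 11) = 12·11 = 132, so 132 ∣ m. Since 22 ∣ 132, it follows that 22 ∣ m.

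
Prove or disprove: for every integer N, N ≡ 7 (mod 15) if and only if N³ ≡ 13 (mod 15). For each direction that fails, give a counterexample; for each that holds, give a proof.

Forward direction. Suppose N ≡ 7 (mod 15). Write N = 15j + 7. Then (15j + 7)³ = 3375j³ + 4725j² + 2205j + 343 = 15(225j³ + 315j² + 147j + 22) + 13, so N³ ≡ 13 (mod 15).

Converse. Suppose N³ ≡ 13 (mod 15). The only residue r in {0, …, 14} with r³ ≡ 13 (mod 15) is r = 7, so N ≡ 7 (mod 15).

The biconditional holds.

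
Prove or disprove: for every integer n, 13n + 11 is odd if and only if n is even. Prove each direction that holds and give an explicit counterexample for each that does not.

The biconditional holds.

(←) Suppose n is even; write n = 2j. Then 13n + 11 = 13·(2j) + 11 = 2·13j + 11, which is odd.

(→) Suppose 13n + 11 is odd. Since 13 is odd, 13n and n have the same parity, so 13n + 11 ≡ n + 11 (mod 2). As 11 is odd, 13n + 11 is odd exactly when n is even. Thus n is even.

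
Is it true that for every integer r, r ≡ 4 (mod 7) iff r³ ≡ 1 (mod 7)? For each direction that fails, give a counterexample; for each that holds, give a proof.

Not equivalent: only (⇒) holds.

[⇒] Suppose r ≡ 4 (mod 7). Write r = 7j + 4. Then (7j + 4)³ = 343j³ + 588j² + 336j + 64 = 7(49j³ + 84j² + 48j + 9) + 1, so r³ ≡ 1 (mod 7).

[⇐] This fails: take r = 1. Then 1³ = 1 ≡ 1 (mod 7), yet 1 ≡ 1 (mod 7), not 4.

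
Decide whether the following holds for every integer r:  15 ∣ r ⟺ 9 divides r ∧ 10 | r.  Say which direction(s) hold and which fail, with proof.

Not equivalent: only (⇐) holds.

(→) This fails: take r = 15. Certainly 15 ∣ 15, but 9 ∤ 15.

(←) Suppose 9 ∣ r and 10 ∣ r. Any common multiple of 9 and 10 is a multiple of their lcm; here gcd(9, 10) = 1, so lcm(9, 10) = 9·10 = 90, so 90 ∣ r. Since 15 ∣ 90, it follows that 15 ∣ r.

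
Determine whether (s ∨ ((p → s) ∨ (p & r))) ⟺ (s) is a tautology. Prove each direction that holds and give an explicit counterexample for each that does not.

Only the reverse direction holds.

(→) This fails. Under s = F, p = F, r = F, the left side is true but the right side is false.

(←) Assume the antecedent. If s is true, s ∨ ((p → s) ∨ (p & r)) reduces to true regardless of the other variables. If s is false, the antecedent cannot hold. Either way s ∨ ((p → s) ∨ (p & r)) holds.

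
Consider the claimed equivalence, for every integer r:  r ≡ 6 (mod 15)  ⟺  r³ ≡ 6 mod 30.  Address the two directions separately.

Only the converse holds.

Forward direction. This fails: take r = 21. Then 21 ≡ 6 (mod 15), but 21³ = 9261 ≡ 21 (mod 30), not 6.

Converse. The residues r modulo 30 with r³ ≡ 6 (mod 30) are exactly {6}, and each is ≡ 6 (mod 15).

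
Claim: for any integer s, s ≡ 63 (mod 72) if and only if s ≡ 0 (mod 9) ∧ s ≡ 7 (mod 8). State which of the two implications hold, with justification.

The biconditional holds.

(⇐) If s ≡ 0 (mod 9) and s ≡ 7 (mod 8), then by the Chinese remainder theorem s ≡ 63 (mod 72). This is exactly s ≡ 63 (mod 72).

(⇒) Suppose s ≡ 63 (mod 72); write s = 72j + 63. Since 9 ∣ 72, reducing mod 9 gives s ≡ 63 ≡ 0 (mod 9); since 8 ∣ 72, reducing mod 8 gives s ≡ 63 ≡ 7 (mod 8).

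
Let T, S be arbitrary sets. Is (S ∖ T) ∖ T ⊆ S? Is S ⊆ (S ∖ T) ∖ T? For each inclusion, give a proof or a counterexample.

(⊆) holds; (⊇) fails.

Forward inclusion. Let x ∈ (S ∖ T) ∖ T. Then x ∈ S and x ∉ T, from which x ∈ S.

Reverse inclusion. This inclusion fails. Take T = {1}, S = {1}; then 1 ∈ S but 1 ∉ (S ∖ T) ∖ T.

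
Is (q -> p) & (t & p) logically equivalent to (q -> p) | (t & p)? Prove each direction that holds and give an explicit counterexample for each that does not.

[⇒] Assume the antecedent. If t is true, the antecedent forces (t = T, q = F, p = T) or (t = T, q = T, p = T), and (q -> p) | (t & p) holds there. If t is false, the antecedent cannot hold. Either way (q -> p) | (t & p) holds.

[⇐] This fails. Under t = F, q = F, p = F, the left side is false but the right side is true.

Not equivalent: only (⇒) holds.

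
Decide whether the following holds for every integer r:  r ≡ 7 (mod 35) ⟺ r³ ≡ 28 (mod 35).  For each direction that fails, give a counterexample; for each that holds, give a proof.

(⇒) Suppose r ≡ 7 (mod 35). Write r = 35j + 7. Then (35j + 7)³ = 42875j³ + 25725j² + 5145j + 343 = 35(1225j³ + 735j² + 147j + 9) + 28, so r³ ≡ 28 (mod 35).

(⇐) Conversely, suppose r³ ≡ 28 (mod 35). The only residue r in {0, …, 34} with r³ ≡ 28 (mod 35) is r = 7, so r ≡ 7 (mod 35).

Both directions hold; the statement is true.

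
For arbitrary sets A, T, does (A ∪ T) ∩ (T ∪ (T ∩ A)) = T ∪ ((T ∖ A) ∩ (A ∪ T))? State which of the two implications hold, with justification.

Both inclusions hold.

(⟹) Let x ∈ (A ∪ T) ∩ (T ∪ (T ∩ A)). Then either x ∈ T and x ∉ A; or x ∈ A ∩ T. In each case x ∈ T ∪ ((T ∖ A) ∩ (A ∪ T)), so (A ∪ T) ∩ (T ∪ (T ∩ A)) ⊆ T ∪ ((T ∖ A) ∩ (A ∪ T)).

(⟸) Let x ∈ T ∪ ((T ∖ A) ∩ (A ∪ T)). Then either x ∈ T and x ∉ A; or x ∈ A ∩ T. In each case x ∈ (A ∪ T) ∩ (T ∪ (T ∩ A)), so T ∪ ((T ∖ A) ∩ (A ∪ T)) ⊆ (A ∪ T) ∩ (T ∪ (T ∩ A)).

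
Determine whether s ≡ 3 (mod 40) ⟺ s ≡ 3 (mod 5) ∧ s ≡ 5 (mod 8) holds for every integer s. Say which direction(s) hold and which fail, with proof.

(⟹) This fails: s = 3 gives 3 ≡ 3 (mod 40) but 3 ≡ 3 (mod 8), so the conjunction on the right does not hold.

(⟸) This fails: s = 13 satisfies both congruences on the right (13 ≡ 3 mod 5 and 13 ≡ 5 mod 8) yet 13 ≡ 13 (mod 40), not 3.

Neither implication holds.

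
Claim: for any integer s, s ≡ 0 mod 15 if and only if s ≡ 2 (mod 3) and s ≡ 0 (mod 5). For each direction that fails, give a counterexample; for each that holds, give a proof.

(⇒) This fails: s = 0 gives 0 ≡ 0 (mod 15) but 0 ≡ 0 (mod 3), so the conjunction on the right does not hold.

(⇐) This fails: s = 5 satisfies both congruences on the right (5 ≡ 2 mod 3 and 5 ≡ 0 mod 5) yet 5 ≡ 5 (mod 15), not 0.

Both directions fail.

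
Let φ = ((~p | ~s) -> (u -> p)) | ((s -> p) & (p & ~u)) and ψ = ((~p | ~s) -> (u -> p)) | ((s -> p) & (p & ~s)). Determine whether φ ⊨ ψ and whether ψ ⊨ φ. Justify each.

Forward direction. Assume the antecedent. If u is true, the antecedent forces (u = T, s = F, p = T) or (u = T, s = T, p = T), and the consequent holds there. If u is false, the consequent reduces to true regardless of the other variables. Either way the consequent holds.

Converse. Assume the antecedent. If u is true, the antecedent forces (u = T, s = F, p = T) or (u = T, s = T, p = T), and the consequent holds there. If u is false, the consequent reduces to true regardless of the other variables. Either way the consequent holds.

Both directions hold.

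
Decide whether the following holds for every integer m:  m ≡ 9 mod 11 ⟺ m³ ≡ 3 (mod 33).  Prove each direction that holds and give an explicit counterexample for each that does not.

Only the reverse direction holds.

(⇒) This fails: take m = 20. Then 20 ≡ 9 (mod 11), but 20³ = 8000 ≡ 14 (mod 33), not 3.

(⇐) Conversely, the residues r modulo 33 with r³ ≡ 3 (mod 33) are exactly {9}, and each is ≡ 9 (mod 11).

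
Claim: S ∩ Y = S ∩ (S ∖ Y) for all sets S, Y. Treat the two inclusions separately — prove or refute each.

Forward inclusion. This inclusion fails. Take S = {1}, Y = {1}; then 1 ∈ S ∩ Y but 1 ∉ S ∩ (S ∖ Y).

Reverse inclusion. This inclusion fails. Take S = {1}, Y = ∅; then 1 ∈ S ∩ (S ∖ Y) but 1 ∉ S ∩ Y.

Both inclusions fail.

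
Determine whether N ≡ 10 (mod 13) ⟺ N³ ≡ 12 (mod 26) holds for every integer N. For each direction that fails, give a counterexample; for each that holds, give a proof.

(⟹) This fails: take N = 23. Then 23 ≡ 10 (mod 13), but 23³ = 12167 ≡ 25 (mod 26), not 12.

(⟸) This fails: take N = 4. Then 4³ = 64 ≡ 12 (mod 26), yet 4 ≡ 4 (mod 13), not 10.

Neither implication holds.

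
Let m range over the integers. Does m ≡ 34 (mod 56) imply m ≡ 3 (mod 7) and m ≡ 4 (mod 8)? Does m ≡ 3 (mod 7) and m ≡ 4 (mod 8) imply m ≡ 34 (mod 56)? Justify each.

(⇒) This fails: m = 34 gives 34 ≡ 34 (mod 56) but 34 ≡ 6 (mod 7), so the conjunction on the right does not hold.

(⇐) This fails: m = 52 satisfies both congruences on the right (52 ≡ 3 mod 7 and 52 ≡ 4 mod 8) yet 52 ≡ 52 (mod 56), not 34.

Neither implication holds.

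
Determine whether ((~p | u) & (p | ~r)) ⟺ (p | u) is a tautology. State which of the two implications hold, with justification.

Both directions fail.

(⇒) This fails. Under u = F, p = F, r = F, the left side is true but the right side is false.

(⇐) This fails. Under u = F, p = T, r = F, the left side is false but the right side is true.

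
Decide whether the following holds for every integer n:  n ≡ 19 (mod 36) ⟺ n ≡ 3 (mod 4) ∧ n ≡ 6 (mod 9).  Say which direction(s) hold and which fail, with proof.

(⟹) This fails: n = 19 gives 19 ≡ 19 (mod 36) but 19 ≡ 1 (mod 9), so the conjunction on the right does not hold.

(⟸) This fails: n = 15 satisfies both congruences on the right (15 ≡ 3 mod 4 and 15 ≡ 6 mod 9) yet 15 ≡ 15 (mod 36), not 19.

(⇒) fails and (⇐) fails.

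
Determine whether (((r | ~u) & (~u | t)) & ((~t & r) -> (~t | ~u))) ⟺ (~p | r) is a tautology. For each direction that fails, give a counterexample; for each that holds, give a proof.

(⇒) This fails. Under t = F, u = F, p = T, r = F, the left side is true but the right side is false.

(⇐) This fails. Under t = F, u = T, p = F, r = F, the left side is false but the right side is true.

Neither direction holds.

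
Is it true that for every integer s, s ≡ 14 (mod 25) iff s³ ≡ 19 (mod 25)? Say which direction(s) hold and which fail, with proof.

[⇐] Suppose s³ ≡ 19 (mod 25). The only residue r in {0, …, 24} with r³ ≡ 19 (mod 25) is r = 14, so s ≡ 14 (mod 25).

[⇒] Suppose s ≡ 14 (mod 25). Write s = 25j + 14. Then (25j + 14)³ = 15625j³ + 26250j² + 14700j + 2744 = 25(625j³ + 1050j² + 588j + 109) + 19, so s³ ≡ 19 (mod 25).

Equivalent; both directions hold.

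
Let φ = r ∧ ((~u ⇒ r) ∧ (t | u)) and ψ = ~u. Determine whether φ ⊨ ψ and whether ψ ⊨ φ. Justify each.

Neither implication holds.

(→) This fails. Under r = T, u = T, t = F, the left side is true but the right side is false.

(←) This fails. Under r = F, u = F, t = F, the left side is false but the right side is true.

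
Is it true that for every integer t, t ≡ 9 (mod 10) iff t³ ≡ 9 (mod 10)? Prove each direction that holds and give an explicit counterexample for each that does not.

(⟸) For the converse, argue contrapositively. If t ≢ 9 (mod 10), then t is congruent to one of 0, 1, 2, 3, 4, 5, 6, 7, 8 modulo 10, and these give t³ ≡ 0, 1, 8, 7, 4, 5, 6, 3, 2 respectively — never 9.

(⟹) Suppose t ≡ 9 (mod 10). Write t = 10j + 9. Then (10j + 9)³ = 1000j³ + 2700j² + 2430j + 729 = 10(100j³ + 270j² + 243j + 72) + 9, so t³ ≡ 9 (mod 10).

The biconditional holds.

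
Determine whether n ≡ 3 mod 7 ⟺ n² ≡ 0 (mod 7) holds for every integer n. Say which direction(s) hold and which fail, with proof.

(⟹) This fails: take n = 3. Then 3 ≡ 3 (mod 7), but 3² = 9 ≡ 2 (mod 7), not 0.

(⟸) This fails: take n = 0. Then 0² = 0 ≡ 0 (mod 7), yet 0 ≡ 0 (mod 7), not 3.

Both directions fail.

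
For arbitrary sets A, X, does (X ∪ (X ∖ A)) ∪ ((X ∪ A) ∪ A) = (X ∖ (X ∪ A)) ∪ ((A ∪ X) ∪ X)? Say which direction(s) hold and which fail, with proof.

Both inclusions hold.

(⊆) Let x ∈ (X ∪ (X ∖ A)) ∪ ((X ∪ A) ∪ A). Then either x ∈ A and x ∉ X; or x ∈ X and x ∉ A; or x ∈ A ∩ X. In each case x ∈ (X ∖ (X ∪ A)) ∪ ((A ∪ X) ∪ X), so (X ∪ (X ∖ A)) ∪ ((X ∪ A) ∪ A) ⊆ (X ∖ (X ∪ A)) ∪ ((A ∪ X) ∪ X).

(⊇) Let x ∈ (X ∖ (X ∪ A)) ∪ ((A ∪ X) ∪ X). Then either x ∈ A and x ∉ X; or x ∈ X and x ∉ A; or x ∈ A ∩ X. In each case x ∈ (X ∪ (X ∖ A)) ∪ ((X ∪ A) ∪ A), so (X ∖ (X ∪ A)) ∪ ((A ∪ X) ∪ X) ⊆ (X ∪ (X ∖ A)) ∪ ((X ∪ A) ∪ A).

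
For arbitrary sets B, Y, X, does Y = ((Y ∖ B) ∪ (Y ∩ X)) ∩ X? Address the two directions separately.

Only the reverse inclusion holds.

(⟹) This inclusion fails. Take B = ∅, Y = {1}, X = ∅; then 1 ∈ Y but 1 ∉ ((Y ∖ B) ∪ (Y ∩ X)) ∩ X.

(⟸) Let x ∈ ((Y ∖ B) ∪ (Y ∩ X)) ∩ X. Then either x ∈ Y ∩ X and x ∉ B; or x ∈ B ∩ Y ∩ X. In each case x ∈ Y, so ((Y ∖ B) ∪ (Y ∩ X)) ∩ X ⊆ Y.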